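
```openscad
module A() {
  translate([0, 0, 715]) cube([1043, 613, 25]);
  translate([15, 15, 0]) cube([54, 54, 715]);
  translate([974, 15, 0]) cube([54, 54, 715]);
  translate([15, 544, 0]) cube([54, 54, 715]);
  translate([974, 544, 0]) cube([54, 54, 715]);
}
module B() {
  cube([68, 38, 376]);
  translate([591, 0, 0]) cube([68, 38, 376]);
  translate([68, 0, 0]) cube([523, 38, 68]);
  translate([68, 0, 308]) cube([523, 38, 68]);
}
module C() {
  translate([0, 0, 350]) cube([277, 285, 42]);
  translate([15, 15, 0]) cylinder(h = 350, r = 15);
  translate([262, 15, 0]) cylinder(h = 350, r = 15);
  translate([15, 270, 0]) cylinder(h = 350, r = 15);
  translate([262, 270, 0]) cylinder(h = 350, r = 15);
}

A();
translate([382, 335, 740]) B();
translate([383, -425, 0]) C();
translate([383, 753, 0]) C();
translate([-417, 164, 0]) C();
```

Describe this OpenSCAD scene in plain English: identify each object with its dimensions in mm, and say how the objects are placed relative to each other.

A is a table: top 1043 mm (x) × 613 mm (y), 25 mm thick, upper face at z = 740 mm, on four 54×54 mm square legs, each inset 15 mm from the nearest pair of top edges, running from z = 0 to the bottom of the top.

B is a rectangular picture frame lying in the x–z plane (depth along y). The opening is 523 mm wide (x) by 240 mm tall (z), surrounded by a border 68 mm wide on all four sides. The frame is 38 mm deep and is made of two full-height vertical stiles with two horizontal rails fitted between them.

C is a simple wooden stool: a rectangular seat 277 mm (x) by 285 mm (y), 42 mm thick, top face at z = 392 mm, on four round legs, each 30 mm in diameter. The legs rest on z = 0, each leg's axis is inset half a diameter from the nearest pair of seat edges (so the leg's bounding box is flush with the corner).

The picture frame is on top of the table. Three stools sit around the table at the −y, +y, −x sides.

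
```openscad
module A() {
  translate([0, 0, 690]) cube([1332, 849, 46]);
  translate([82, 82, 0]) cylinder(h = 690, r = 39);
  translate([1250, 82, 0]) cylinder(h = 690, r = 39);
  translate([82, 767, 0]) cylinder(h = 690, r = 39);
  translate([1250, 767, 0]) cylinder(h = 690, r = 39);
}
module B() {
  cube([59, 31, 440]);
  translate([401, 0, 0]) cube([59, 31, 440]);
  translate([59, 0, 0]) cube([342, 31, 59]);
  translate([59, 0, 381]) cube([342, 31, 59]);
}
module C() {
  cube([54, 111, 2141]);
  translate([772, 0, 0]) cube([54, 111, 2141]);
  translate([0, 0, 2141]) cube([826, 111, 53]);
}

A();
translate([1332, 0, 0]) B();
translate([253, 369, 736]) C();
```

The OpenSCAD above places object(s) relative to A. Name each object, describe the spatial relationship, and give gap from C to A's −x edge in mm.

The door frame's min-x is at 253; the table's min-x is 0; gap = 253 mm.

A is a table. B is a picture frame. C is a door frame. The picture frame is against the table's +x side, with their −y faces flush. The door frame is on top of the table, centred. The gap from the door frame to the table's −x edge is 253 mm.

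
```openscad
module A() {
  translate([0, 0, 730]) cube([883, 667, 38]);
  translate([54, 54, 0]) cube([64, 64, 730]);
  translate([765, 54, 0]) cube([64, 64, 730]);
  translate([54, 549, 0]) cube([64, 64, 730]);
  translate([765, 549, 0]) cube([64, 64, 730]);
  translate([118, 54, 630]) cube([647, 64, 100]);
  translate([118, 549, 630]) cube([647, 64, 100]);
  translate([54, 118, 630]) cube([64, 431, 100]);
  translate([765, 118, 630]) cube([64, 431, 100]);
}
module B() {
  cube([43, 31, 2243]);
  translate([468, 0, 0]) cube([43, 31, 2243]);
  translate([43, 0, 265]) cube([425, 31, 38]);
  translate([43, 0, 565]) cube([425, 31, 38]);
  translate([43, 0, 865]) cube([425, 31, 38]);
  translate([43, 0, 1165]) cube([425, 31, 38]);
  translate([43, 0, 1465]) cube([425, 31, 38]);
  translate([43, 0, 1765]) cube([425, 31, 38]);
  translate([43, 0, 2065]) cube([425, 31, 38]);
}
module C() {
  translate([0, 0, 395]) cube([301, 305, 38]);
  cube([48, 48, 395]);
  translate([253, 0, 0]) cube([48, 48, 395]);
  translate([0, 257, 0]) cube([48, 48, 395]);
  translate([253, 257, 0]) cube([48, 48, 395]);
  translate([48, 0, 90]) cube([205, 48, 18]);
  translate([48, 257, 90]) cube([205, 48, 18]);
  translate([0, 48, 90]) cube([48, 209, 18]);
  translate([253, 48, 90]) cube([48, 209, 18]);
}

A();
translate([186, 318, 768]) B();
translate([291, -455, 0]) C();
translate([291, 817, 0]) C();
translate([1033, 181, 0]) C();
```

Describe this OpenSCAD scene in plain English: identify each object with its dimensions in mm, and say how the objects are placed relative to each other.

A is a table with a 883×667 mm rectangular top, 38 mm thick, top surface at z = 768 mm, supported by four 64×64 mm square legs, each inset 54 mm from the nearest pair of top edges, running from the floor. Four apron rails, 64 mm thick and 100 mm tall, run between adjacent legs with their top edges flush with the underside of the top and their outer faces flush with the legs' outer faces.

B is a straight ladder. Two 43×31 mm vertical rails, 2243 mm tall, stand 511 mm apart (outside-to-outside) with their front faces coplanar on the −y side. 7 rungs, each 31 mm deep and 38 mm tall, span between the inner faces of the rails, front faces flush with the rails. The lowest rung's underside is at z = 265 mm and rungs are spaced 300 mm apart (underside to underside).

C is a simple wooden stool: a rectangular seat 301 mm (x) by 305 mm (y), 38 mm thick, top face at z = 433 mm, on four square legs, each 48×48 mm in cross-section. The legs rest on z = 0, each flush with a corner of the seat. Four stretchers, 48 mm wide and 18 mm tall, connect adjacent legs with their undersides at z = 90 mm, each running between the inner faces of the legs it joins and aligned with the legs' outer faces on the other axis.

The ladder is on top of the table, centred. Three stools sit around the table at the −y, +y, +x sides.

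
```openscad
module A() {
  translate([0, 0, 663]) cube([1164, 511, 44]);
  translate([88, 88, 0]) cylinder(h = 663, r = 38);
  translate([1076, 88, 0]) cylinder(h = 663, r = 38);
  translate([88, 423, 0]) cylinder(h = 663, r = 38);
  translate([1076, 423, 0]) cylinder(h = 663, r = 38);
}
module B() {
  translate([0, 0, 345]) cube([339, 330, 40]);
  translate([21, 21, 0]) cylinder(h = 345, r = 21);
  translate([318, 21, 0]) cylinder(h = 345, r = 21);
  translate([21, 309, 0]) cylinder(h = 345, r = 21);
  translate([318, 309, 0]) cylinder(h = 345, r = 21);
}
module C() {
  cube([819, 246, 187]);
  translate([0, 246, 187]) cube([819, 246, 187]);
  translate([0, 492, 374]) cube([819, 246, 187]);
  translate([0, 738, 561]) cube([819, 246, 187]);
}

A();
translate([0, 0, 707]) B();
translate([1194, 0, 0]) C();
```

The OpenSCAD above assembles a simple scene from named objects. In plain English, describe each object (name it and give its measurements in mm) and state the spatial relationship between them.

A is a rectangular dining table. The top is 1164×511×44 mm with its upper surface at z = 707 mm. It stands on four round legs of 76 mm diameter, each leg's bounding box inset 50 mm from the nearest pair of top edges, running from the floor to the underside of the top.

B is a four-legged stool. The seat is 339×330 mm, 40 mm thick, top at z = 385 mm. It stands on four round legs, each 42 mm in diameter, from z = 0 to the seat underside, each leg's axis is inset half a diameter from the nearest pair of seat edges (so the leg's bounding box is flush with the corner).

C is a straight staircase of 4 solid steps. Each step is 819 mm wide (x), 246 mm deep (y, the going) and 187 mm tall (the rise). The first step rests on the floor; each subsequent step sits one going further in +y and one rise higher in +z, directly behind and above the previous step with no overlap.

The stool is on top of the table. The staircase is on the floor beside the table on its +x side.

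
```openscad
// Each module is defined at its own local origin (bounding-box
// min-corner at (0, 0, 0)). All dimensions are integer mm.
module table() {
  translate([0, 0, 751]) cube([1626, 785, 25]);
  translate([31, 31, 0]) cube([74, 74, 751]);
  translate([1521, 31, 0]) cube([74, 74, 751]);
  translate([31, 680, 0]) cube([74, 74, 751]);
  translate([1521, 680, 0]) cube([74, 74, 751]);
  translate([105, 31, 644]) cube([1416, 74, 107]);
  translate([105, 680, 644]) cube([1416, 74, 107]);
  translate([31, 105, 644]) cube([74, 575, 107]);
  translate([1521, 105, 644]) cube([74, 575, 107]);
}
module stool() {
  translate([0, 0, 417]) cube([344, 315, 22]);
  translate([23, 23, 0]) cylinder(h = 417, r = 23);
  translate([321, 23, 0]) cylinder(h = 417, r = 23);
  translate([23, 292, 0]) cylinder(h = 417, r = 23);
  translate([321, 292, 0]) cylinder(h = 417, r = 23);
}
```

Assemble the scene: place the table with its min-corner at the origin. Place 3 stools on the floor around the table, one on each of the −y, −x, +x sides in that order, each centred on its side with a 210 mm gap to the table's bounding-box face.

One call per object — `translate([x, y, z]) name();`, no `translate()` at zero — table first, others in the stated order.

table();
translate([641, -525, 0]) stool();
translate([-554, 235, 0]) stool();
translate([1836, 235, 0]) stool();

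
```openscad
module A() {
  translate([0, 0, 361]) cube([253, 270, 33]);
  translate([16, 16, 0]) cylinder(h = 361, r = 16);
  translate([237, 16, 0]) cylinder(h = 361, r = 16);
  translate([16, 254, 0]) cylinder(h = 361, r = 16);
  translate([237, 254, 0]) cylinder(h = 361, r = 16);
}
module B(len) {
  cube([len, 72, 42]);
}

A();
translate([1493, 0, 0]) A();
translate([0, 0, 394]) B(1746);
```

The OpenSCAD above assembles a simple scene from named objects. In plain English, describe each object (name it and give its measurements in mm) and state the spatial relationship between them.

A is a four-legged stool. The seat is a 253×270×33 mm slab whose top surface is at z = 394 mm; four round legs, each 32 mm in diameter, run from the floor (z = 0) to the underside of the seat, each leg's axis is inset half a diameter from the nearest pair of seat edges (so the leg's bounding box is flush with the corner).

B is a rectangular beam 1746 mm long (x), 72 mm deep (y), 42 mm thick (z).

The beam spans the tops of two stools placed 1240 mm apart, resting at z = 394 mm.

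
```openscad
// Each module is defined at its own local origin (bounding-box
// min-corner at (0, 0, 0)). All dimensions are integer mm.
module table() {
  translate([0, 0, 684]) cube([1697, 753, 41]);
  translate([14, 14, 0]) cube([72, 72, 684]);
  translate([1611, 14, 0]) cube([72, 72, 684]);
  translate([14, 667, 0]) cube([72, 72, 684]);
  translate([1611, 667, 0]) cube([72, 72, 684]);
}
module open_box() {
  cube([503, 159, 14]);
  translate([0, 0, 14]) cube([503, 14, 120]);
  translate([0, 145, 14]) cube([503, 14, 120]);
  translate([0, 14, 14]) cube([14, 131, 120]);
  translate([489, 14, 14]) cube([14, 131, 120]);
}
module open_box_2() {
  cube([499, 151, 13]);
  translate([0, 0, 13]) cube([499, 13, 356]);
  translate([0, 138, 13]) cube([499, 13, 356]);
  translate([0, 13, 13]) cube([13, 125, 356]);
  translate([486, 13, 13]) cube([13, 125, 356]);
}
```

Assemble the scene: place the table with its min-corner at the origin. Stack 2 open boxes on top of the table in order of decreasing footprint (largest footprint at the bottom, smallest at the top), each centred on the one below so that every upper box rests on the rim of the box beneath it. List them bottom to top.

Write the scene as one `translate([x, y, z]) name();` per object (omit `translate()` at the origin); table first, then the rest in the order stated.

table();
translate([597, 297, 725]) open_box();
translate([599, 301, 859]) open_box_2();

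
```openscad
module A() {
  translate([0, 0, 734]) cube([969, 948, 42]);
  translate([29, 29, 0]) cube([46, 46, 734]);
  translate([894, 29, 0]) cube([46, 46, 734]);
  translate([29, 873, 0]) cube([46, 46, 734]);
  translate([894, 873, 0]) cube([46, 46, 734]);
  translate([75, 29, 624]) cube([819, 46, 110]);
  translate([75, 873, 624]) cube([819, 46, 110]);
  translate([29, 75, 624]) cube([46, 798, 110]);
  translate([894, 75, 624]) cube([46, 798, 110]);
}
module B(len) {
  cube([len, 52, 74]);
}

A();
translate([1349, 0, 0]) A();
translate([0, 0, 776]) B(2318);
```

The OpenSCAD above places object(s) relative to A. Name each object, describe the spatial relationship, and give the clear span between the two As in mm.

Second table starts at x = 1349; first ends at x = 969; clear span = 1349 − 969 = 380 mm.

A is a table. B is a beam. A beam spans the tops of two tables. The clear span between the two tables is 380 mm.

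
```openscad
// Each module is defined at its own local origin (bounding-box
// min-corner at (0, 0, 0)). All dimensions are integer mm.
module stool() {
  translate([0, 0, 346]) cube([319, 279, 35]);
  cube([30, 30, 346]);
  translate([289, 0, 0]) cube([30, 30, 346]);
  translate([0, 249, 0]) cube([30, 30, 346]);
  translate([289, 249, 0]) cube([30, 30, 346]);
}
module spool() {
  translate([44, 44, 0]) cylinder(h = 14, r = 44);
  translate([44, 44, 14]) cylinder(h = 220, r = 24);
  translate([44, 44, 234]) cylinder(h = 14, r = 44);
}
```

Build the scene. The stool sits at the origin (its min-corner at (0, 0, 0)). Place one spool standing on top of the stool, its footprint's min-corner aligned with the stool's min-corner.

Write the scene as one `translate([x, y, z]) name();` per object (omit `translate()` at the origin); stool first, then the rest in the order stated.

stool();
translate([0, 0, 381]) spool();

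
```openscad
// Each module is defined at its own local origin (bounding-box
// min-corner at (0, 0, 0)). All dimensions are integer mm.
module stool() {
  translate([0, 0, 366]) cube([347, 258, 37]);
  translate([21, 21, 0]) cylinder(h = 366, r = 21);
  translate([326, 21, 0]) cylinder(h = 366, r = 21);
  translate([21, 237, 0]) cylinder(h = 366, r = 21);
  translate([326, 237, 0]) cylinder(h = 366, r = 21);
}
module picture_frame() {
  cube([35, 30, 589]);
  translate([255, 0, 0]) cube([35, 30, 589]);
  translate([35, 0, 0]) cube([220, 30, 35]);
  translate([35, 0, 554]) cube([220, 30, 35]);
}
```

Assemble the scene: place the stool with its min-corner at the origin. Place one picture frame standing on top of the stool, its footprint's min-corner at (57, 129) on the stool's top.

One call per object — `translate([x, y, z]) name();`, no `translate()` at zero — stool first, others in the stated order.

stool();
translate([57, 129, 403]) picture_frame();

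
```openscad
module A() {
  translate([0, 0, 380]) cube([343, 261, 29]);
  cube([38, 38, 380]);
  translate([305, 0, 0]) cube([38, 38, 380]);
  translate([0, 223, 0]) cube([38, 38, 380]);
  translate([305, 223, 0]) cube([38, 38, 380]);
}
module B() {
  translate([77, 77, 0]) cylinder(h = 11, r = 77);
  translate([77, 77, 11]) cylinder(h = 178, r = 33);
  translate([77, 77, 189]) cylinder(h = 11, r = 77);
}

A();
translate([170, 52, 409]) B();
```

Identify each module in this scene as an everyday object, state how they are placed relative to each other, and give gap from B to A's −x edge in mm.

The spool's min-x is at 170; the stool's min-x is 0; gap = 170 mm.

A is a stool. B is a spool. The spool is on top of the stool. The gap from the spool to the stool's −x edge is 170 mm.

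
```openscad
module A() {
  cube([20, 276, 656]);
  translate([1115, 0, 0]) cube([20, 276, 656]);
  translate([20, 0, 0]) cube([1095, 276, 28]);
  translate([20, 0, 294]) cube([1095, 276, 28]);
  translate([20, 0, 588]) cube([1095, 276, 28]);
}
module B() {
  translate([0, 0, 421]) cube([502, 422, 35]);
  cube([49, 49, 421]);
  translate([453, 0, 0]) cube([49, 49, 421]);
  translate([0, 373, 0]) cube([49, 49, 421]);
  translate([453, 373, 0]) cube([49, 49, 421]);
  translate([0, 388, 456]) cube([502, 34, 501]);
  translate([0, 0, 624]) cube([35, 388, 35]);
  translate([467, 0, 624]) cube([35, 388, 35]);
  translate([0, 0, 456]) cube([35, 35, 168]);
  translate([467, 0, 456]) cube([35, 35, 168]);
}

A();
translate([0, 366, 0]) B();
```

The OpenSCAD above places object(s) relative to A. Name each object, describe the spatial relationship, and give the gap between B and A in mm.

A is a bookshelf. B is a chair. The chair is on the floor beside the bookshelf on its +y side. The gap between the chair and the bookshelf is 90 mm.

The chair's nearest face is 90 mm from the bookshelf's +y face.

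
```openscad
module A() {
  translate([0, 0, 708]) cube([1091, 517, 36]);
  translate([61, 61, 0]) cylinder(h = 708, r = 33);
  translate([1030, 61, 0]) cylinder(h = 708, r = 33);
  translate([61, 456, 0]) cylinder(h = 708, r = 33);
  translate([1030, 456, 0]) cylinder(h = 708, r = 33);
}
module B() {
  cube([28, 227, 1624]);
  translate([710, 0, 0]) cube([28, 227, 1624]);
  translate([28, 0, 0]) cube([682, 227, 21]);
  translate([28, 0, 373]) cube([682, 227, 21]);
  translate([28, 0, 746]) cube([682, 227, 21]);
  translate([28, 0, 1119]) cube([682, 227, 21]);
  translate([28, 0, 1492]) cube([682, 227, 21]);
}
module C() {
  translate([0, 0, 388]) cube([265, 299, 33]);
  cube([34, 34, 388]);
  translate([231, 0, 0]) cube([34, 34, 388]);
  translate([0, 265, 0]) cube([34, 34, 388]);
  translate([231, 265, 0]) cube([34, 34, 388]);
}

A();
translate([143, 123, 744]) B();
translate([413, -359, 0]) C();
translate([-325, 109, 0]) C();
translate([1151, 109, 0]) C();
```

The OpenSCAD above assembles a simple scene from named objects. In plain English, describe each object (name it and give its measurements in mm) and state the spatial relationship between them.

A is a table with a 1091×517 mm rectangular top, 36 mm thick, top surface at z = 744 mm, supported by four round legs of 66 mm diameter, each leg's bounding box inset 28 mm from the nearest pair of top edges, running from the floor.

B is an open bookshelf. Two side panels, each 28 mm thick, 227 mm deep and 1624 mm tall, stand 738 mm apart (outside-to-outside). Between them sit 5 shelves, each 21 mm thick and 227 mm deep, spanning the full gap between the sides. The bottom shelf rests on the floor (its underside at z = 0) and the clear gap between one shelf's top and the next shelf's underside is 352 mm.

C is a simple wooden stool: a rectangular seat 265 mm (x) by 299 mm (y), 33 mm thick, top face at z = 421 mm, on four square legs, each 34×34 mm in cross-section. The legs rest on z = 0, each flush with a corner of the seat.

The bookshelf is on top of the table. Three stools sit around the table at the −y, −x, +x sides.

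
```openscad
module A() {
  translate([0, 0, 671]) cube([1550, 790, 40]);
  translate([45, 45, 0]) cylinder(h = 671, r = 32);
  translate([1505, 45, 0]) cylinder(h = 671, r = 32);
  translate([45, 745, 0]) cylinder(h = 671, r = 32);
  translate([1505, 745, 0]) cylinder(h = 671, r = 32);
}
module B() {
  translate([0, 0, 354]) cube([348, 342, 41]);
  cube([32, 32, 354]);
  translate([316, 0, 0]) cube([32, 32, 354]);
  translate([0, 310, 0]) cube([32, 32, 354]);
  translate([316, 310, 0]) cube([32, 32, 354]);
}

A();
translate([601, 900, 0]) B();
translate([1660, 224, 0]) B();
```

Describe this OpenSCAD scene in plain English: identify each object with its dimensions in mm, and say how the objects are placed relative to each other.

A is a table: top 1550 mm (x) × 790 mm (y), 40 mm thick, upper face at z = 711 mm, on four round legs of 64 mm diameter, each leg's bounding box inset 13 mm from the nearest pair of top edges, running from z = 0 to the bottom of the top.

B is a four-legged stool. The seat is 348×342 mm, 41 mm thick, top at z = 395 mm. It stands on four square legs, each 32×32 mm in cross-section, from z = 0 to the seat underside, each flush with a corner of the seat.

Two stools sit around the table at the +y, +x sides.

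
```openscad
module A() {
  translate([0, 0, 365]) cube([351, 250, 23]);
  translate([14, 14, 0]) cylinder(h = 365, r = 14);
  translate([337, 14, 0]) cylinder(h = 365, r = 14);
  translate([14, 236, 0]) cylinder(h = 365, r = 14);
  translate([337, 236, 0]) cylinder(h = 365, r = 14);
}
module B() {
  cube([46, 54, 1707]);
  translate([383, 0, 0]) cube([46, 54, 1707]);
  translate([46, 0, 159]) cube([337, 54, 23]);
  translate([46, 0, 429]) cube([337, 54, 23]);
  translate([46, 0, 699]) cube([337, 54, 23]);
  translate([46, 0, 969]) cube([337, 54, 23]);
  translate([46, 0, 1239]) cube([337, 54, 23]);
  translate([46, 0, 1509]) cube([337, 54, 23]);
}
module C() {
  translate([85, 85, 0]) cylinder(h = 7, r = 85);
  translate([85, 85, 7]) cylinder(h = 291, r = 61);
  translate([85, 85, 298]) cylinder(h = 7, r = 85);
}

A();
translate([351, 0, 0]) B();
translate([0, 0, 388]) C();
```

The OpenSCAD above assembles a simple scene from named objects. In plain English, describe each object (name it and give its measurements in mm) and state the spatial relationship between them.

A is a four-legged stool. The seat is 351×250 mm, 23 mm thick, top at z = 388 mm. It stands on four round legs, each 28 mm in diameter, from z = 0 to the seat underside, each leg's axis is inset half a diameter from the nearest pair of seat edges (so the leg's bounding box is flush with the corner).

B is a straight ladder. Two 46×54 mm vertical rails, 1707 mm tall, stand 429 mm apart (outside-to-outside) with their front faces coplanar on the −y side. 6 rungs, each 54 mm deep and 23 mm tall, span between the inner faces of the rails, front faces flush with the rails. The lowest rung's underside is at z = 159 mm and rungs are spaced 270 mm apart (underside to underside).

C is a spool: two coaxial disc flanges of radius 85 mm and thickness 7 mm, joined by a core cylinder of radius 61 mm and height 291 mm. The lower flange rests on z = 0 and the three cylinders share a vertical axis.

The ladder is against the stool's +x side, with their −y faces flush. The spool is on top of the stool.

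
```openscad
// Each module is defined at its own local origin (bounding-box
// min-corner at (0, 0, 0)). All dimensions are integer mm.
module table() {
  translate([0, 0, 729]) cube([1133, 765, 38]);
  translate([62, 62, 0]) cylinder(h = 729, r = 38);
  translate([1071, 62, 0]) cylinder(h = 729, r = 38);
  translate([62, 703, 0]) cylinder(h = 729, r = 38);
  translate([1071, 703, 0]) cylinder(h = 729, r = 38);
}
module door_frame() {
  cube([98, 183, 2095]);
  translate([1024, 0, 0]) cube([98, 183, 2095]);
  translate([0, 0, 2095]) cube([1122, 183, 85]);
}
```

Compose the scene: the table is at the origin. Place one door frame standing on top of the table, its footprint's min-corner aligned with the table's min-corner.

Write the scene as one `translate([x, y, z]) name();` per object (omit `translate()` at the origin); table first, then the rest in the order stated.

table();
translate([0, 0, 767]) door_frame();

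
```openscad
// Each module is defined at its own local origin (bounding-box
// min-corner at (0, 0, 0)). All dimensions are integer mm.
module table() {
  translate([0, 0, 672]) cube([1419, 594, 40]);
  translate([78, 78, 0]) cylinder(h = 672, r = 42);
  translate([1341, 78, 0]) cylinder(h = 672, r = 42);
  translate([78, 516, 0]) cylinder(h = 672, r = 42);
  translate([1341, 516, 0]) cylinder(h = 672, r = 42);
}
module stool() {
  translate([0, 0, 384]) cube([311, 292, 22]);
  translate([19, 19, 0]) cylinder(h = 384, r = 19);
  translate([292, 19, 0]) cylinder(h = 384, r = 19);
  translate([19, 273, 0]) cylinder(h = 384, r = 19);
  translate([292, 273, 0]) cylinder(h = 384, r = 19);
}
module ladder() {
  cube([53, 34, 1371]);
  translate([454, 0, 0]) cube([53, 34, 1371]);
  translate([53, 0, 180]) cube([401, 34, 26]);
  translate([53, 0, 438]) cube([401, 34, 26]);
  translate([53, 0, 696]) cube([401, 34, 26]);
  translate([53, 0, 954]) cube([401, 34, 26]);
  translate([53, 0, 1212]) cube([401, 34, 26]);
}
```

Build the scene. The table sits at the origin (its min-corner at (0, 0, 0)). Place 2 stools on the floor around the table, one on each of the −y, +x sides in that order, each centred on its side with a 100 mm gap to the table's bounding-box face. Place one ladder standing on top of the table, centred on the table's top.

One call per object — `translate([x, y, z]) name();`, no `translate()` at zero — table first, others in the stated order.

table();
translate([554, -392, 0]) stool();
translate([1519, 151, 0]) stool();
translate([456, 280, 712]) ladder();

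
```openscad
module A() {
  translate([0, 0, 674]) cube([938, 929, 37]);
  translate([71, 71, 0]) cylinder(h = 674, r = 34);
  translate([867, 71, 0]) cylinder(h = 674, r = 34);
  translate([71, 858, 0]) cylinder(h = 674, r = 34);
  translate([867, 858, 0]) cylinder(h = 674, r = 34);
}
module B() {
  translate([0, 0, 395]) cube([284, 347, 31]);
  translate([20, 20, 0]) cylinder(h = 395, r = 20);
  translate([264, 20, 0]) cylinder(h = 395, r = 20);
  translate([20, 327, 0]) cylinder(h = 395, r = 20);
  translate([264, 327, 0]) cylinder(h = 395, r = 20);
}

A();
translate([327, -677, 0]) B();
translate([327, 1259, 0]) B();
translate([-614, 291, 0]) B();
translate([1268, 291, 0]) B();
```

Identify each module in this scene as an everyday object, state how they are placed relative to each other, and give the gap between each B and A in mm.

Each stool's nearest face is 330 mm from the table's bounding box.

A is a table. B is a stool. Four stools sit around the table at the −y, +y, −x, +x sides. The gap between each stool and the table is 330 mm.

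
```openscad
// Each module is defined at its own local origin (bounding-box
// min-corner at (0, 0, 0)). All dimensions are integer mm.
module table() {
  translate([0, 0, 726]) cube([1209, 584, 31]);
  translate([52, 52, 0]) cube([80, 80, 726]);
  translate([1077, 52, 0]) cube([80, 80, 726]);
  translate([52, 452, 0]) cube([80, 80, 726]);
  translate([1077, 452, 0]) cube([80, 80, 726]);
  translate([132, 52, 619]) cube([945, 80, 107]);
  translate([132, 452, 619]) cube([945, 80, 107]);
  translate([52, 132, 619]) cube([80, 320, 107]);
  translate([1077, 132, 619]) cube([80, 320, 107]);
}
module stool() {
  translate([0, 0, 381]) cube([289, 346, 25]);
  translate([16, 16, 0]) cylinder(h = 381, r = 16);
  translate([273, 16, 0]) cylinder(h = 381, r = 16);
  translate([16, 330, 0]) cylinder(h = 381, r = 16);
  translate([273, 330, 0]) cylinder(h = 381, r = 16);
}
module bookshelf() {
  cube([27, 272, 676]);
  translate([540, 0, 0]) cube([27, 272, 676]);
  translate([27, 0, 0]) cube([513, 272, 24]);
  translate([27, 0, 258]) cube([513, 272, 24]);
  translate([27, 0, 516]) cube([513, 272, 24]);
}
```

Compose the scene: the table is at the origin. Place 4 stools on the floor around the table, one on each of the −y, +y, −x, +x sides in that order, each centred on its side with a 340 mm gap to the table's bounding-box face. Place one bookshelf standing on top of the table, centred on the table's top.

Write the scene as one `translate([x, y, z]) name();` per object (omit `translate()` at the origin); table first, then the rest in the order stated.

table();
translate([460, -686, 0]) stool();
translate([460, 924, 0]) stool();
translate([-629, 119, 0]) stool();
translate([1549, 119, 0]) stool();
translate([321, 156, 757]) bookshelf();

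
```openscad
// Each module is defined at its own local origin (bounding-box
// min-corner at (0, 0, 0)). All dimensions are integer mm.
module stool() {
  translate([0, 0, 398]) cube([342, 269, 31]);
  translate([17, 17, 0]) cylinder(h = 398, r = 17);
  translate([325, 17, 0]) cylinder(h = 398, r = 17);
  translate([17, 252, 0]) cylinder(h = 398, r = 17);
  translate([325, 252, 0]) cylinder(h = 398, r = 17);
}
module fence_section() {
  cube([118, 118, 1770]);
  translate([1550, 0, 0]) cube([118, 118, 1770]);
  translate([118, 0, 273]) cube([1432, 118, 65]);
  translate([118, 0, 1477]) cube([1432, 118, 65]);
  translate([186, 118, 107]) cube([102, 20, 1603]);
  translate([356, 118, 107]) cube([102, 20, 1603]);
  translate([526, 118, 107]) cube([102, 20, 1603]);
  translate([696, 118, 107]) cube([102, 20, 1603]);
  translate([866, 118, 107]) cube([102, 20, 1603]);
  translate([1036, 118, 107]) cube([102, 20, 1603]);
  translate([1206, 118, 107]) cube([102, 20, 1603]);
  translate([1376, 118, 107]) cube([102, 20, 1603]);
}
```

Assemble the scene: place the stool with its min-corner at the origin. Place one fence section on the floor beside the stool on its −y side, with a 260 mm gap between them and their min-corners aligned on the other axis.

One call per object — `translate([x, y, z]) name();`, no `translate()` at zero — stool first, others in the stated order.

stool();
translate([0, -398, 0]) fence_section();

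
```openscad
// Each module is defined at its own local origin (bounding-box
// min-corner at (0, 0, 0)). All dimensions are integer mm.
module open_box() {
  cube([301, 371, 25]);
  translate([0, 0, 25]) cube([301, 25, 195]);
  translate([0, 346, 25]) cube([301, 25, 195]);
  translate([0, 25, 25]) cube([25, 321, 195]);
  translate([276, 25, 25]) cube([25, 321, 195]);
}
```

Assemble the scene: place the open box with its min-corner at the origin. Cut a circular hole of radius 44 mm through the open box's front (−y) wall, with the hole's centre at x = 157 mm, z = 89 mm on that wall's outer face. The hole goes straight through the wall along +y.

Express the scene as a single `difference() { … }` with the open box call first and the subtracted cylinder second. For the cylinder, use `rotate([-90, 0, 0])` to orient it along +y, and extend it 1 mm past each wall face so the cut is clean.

difference() {
  open_box();
  translate([157, -1, 89]) rotate([-90, 0, 0]) cylinder(h = 27, r = 44);
}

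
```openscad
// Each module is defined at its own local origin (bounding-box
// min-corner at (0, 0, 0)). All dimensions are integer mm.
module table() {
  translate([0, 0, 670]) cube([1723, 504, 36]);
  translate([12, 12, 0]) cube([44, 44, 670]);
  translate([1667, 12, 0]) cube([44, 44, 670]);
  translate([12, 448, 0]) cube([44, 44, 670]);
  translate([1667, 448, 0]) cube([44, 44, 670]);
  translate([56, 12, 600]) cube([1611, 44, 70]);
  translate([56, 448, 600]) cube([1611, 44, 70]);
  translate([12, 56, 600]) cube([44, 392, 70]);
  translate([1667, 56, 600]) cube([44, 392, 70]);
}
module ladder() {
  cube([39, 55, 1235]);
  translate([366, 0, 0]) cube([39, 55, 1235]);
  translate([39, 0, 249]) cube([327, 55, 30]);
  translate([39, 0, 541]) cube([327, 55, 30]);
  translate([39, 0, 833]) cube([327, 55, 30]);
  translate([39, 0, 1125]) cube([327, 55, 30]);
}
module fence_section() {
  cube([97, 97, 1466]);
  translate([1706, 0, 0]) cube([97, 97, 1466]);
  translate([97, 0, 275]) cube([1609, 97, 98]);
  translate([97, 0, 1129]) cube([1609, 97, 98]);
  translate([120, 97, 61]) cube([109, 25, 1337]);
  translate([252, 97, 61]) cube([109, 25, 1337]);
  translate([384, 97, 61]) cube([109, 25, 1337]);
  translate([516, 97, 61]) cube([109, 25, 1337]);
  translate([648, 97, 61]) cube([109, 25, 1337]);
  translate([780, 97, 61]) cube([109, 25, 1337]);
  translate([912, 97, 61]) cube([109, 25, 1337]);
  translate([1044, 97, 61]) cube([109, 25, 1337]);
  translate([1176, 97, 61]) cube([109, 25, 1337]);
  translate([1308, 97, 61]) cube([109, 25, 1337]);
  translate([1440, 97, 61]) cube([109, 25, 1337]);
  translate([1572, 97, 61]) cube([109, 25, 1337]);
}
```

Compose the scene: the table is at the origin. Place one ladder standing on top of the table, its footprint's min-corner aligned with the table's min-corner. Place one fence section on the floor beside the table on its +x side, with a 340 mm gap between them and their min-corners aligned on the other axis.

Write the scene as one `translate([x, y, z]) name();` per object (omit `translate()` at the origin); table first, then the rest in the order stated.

table();
translate([0, 0, 706]) ladder();
translate([2063, 0, 0]) fence_section();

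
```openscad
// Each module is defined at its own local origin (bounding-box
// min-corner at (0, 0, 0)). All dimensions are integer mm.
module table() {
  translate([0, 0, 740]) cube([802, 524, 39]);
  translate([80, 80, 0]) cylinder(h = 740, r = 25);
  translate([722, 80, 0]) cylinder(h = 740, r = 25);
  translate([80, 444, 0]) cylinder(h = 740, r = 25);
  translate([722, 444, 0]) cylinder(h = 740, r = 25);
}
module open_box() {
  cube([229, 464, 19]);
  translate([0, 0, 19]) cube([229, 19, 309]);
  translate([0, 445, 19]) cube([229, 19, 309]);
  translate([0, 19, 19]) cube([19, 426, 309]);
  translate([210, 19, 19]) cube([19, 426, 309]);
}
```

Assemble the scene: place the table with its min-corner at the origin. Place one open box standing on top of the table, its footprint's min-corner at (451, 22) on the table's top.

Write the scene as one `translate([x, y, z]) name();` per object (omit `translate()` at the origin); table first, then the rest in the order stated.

table();
translate([451, 22, 779]) open_box();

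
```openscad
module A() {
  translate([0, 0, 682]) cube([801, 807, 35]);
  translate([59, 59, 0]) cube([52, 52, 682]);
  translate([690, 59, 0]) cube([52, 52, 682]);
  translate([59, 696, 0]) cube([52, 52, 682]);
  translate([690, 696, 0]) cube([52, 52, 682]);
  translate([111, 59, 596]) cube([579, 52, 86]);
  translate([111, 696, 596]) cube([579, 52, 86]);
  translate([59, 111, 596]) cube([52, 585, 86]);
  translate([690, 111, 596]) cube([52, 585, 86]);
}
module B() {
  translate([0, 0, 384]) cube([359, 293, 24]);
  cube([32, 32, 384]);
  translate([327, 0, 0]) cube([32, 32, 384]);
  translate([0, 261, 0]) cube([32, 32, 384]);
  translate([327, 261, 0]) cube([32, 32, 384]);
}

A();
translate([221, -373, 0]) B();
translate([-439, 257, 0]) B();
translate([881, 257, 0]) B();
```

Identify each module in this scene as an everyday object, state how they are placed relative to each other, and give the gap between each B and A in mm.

Each stool's nearest face is 80 mm from the table's bounding box.

A is a table. B is a stool. Three stools sit around the table at the −y, −x, +x sides. The gap between each stool and the table is 80 mm.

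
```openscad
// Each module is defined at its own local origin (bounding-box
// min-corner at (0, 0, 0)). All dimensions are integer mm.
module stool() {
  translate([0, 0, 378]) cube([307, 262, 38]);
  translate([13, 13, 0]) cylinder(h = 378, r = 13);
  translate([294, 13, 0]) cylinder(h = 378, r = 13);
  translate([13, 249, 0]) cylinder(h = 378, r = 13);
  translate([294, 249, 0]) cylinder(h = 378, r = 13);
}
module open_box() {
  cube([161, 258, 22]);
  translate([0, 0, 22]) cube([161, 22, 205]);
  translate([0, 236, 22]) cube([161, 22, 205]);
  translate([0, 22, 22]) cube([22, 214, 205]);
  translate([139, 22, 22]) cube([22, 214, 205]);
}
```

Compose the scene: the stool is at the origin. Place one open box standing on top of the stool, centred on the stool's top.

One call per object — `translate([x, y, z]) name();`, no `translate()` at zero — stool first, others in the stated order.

stool();
translate([73, 2, 416]) open_box();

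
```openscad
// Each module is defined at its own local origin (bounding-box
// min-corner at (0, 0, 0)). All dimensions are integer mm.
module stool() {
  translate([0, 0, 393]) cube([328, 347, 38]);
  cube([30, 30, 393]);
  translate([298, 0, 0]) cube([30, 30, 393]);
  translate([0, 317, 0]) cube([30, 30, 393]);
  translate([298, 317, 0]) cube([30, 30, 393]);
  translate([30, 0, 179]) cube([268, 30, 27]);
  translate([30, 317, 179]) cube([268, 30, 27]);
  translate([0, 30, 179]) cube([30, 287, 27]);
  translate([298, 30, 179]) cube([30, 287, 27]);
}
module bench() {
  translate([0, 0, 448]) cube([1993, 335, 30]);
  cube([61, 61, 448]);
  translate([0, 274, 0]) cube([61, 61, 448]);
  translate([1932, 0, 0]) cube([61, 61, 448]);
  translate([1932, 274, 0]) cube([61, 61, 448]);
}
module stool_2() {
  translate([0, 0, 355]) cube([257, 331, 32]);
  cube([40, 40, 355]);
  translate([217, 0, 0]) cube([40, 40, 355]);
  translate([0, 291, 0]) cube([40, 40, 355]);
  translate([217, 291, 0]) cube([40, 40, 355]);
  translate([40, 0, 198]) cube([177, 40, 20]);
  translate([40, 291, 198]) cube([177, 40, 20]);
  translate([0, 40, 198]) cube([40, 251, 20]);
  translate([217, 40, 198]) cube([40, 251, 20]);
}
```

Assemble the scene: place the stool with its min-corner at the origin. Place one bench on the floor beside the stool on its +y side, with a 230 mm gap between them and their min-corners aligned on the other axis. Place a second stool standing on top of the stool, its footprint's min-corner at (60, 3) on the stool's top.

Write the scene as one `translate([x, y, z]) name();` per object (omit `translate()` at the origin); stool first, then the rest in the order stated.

stool();
translate([0, 577, 0]) bench();
translate([60, 3, 431]) stool_2();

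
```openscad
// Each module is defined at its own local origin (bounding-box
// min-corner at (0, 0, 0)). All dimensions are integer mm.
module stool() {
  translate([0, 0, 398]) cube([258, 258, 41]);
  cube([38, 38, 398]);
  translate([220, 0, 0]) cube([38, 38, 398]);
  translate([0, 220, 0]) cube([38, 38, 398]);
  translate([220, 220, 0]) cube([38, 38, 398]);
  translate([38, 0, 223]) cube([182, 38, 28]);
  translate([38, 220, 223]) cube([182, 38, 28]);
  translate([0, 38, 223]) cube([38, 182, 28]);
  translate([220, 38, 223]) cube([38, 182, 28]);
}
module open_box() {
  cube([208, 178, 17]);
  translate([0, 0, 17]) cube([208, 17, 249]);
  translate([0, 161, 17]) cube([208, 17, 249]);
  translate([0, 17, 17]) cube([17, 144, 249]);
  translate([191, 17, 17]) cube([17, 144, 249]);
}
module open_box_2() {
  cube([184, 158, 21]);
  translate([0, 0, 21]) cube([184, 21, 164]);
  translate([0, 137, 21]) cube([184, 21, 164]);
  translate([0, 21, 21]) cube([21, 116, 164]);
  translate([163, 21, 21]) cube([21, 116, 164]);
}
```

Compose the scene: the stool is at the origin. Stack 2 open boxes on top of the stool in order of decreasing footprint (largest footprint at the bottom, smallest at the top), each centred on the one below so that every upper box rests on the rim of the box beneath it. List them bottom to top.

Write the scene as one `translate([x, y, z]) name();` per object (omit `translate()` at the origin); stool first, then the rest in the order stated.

stool();
translate([25, 40, 439]) open_box();
translate([37, 50, 705]) open_box_2();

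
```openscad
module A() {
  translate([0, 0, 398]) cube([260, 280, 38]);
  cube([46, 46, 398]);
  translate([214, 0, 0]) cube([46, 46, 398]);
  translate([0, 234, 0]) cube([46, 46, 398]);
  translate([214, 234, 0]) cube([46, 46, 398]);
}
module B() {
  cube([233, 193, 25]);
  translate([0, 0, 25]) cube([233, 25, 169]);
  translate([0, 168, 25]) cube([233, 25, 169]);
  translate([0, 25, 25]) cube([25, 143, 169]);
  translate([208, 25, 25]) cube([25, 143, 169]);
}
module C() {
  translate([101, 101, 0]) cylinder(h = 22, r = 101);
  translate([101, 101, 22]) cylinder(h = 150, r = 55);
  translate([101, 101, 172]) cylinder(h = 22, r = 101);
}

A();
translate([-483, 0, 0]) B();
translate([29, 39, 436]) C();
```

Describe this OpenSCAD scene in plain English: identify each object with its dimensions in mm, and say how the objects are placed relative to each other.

A is a four-legged stool. The seat is 260×280 mm, 38 mm thick, top at z = 436 mm. It stands on four square legs, each 46×46 mm in cross-section, from z = 0 to the seat underside, each flush with a corner of the seat.

B is an open storage box with external size 233×193×194 mm and wall thickness 25 mm (the base is also 25 mm thick). The base covers the whole footprint; the four walls stand on the base, with the y-facing walls full-width and the x-facing walls fitting between their inner faces.

C is a spool: two coaxial disc flanges of radius 101 mm and thickness 22 mm, joined by a core cylinder of radius 55 mm and height 150 mm. The lower flange rests on z = 0 and the three cylinders share a vertical axis.

The open box is on the floor beside the stool on its −x side. The spool is on top of the stool, centred.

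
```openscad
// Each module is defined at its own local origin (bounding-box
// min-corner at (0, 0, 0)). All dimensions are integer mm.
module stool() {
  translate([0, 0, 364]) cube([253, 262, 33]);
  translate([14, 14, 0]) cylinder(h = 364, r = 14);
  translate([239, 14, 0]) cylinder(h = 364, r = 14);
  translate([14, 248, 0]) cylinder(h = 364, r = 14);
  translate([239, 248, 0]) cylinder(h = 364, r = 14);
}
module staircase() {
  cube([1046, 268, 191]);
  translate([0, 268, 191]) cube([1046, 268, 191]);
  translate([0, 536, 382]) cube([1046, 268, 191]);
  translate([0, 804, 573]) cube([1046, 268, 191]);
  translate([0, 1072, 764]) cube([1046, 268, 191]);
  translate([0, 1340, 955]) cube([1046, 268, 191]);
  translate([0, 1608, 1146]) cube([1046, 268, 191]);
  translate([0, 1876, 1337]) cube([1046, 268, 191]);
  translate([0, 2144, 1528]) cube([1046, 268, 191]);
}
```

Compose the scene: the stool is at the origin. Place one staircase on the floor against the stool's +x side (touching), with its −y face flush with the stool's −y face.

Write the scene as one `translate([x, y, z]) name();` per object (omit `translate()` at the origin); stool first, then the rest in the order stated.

stool();
translate([253, 0, 0]) staircase();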